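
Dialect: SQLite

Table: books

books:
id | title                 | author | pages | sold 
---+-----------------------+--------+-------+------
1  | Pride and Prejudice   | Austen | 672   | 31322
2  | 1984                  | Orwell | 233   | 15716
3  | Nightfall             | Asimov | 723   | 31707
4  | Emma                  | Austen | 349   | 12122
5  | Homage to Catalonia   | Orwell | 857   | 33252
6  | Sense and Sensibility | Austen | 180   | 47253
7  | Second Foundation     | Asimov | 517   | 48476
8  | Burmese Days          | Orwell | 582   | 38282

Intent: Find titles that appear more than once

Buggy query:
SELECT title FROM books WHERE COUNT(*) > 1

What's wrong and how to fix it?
Bug: WHERE can't reference COUNT(*); aggregates are computed after WHERE

Fix: Group first, then use HAVING for the count condition

Corrected query:
SELECT title FROM books GROUP BY title HAVING COUNT(*) > 1

Result:
(no rows)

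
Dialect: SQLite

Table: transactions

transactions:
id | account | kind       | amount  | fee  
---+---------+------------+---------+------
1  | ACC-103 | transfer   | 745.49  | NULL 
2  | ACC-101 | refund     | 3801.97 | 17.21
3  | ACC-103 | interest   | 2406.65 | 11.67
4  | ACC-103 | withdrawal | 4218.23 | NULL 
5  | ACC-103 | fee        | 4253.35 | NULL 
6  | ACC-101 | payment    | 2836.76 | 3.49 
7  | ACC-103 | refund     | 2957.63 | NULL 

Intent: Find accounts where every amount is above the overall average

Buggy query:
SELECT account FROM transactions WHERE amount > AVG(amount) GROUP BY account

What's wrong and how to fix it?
Bug: AVG() is an aggregate; it can't sit directly in WHERE

Fix: Use a subquery for AVG and a HAVING MIN(...) filter so the condition holds for every row in the group

Corrected query:
SELECT account FROM transactions GROUP BY account HAVING MIN(amount) > (SELECT AVG(amount) FROM transactions)

Result:
(no rows)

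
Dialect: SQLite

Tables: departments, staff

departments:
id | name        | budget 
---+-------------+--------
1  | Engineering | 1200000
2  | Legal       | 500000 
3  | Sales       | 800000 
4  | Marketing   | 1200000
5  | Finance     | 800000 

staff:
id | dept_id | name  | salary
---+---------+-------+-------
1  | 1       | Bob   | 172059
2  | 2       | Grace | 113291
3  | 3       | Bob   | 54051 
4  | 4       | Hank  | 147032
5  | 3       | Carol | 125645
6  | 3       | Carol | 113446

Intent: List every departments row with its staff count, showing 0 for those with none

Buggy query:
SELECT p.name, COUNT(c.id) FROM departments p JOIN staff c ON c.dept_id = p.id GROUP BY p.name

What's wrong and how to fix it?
Bug: An inner join excludes parents with zero children

Fix: Use LEFT JOIN so parents without children still appear (COUNT(c.id) gives 0)

Corrected query:
SELECT p.name, COUNT(c.id) FROM departments p LEFT JOIN staff c ON c.dept_id = p.id GROUP BY p.name

Result:
name        | COUNT(c.id)
------------+------------
Engineering | 1          
Finance     | 0          
Legal       | 1          
Marketing   | 1          
Sales       | 3          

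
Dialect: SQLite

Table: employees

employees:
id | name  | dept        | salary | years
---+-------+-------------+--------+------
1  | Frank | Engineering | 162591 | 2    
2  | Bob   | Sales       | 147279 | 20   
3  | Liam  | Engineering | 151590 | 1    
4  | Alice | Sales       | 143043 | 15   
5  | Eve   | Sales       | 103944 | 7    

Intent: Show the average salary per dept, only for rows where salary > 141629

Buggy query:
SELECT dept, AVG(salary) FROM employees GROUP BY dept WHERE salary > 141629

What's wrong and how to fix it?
Bug: Row-level WHERE must come before GROUP BY in the clause order

Fix: Place WHERE between FROM and GROUP BY

Corrected query:
SELECT dept, AVG(salary) FROM employees WHERE salary > 141629 GROUP BY dept

Result:
dept        | AVG(salary)
------------+------------
Engineering | 157090.5   
Sales       | 145161     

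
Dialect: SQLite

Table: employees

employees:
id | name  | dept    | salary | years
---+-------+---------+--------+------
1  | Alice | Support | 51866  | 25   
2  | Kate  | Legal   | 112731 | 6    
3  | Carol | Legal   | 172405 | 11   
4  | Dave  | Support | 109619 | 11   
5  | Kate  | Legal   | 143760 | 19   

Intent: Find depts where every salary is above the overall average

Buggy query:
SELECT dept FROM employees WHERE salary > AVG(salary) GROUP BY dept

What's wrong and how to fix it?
Bug: WHERE evaluates per row before aggregation, so AVG() is unavailable

Fix: Compute the overall average in a scalar subquery and compare each group's MIN against it in HAVING

Corrected query:
SELECT dept FROM employees GROUP BY dept HAVING MIN(salary) > (SELECT AVG(salary) FROM employees)

Result:
(no rows)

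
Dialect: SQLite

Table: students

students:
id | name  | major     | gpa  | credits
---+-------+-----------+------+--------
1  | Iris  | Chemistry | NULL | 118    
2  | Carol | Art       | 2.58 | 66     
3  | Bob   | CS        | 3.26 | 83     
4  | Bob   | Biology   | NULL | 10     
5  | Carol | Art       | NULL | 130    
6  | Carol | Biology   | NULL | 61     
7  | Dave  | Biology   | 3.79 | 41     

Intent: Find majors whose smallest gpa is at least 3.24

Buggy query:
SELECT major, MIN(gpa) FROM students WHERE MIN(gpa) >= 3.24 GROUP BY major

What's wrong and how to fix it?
Bug: Aggregates like MIN are computed per group after WHERE runs

Fix: Replace WHERE with HAVING after the GROUP BY

Corrected query:
SELECT major, MIN(gpa) FROM students GROUP BY major HAVING MIN(gpa) >= 3.24

Result:
major   | MIN(gpa)
--------+---------
Biology | 3.79    
CS      | 3.26    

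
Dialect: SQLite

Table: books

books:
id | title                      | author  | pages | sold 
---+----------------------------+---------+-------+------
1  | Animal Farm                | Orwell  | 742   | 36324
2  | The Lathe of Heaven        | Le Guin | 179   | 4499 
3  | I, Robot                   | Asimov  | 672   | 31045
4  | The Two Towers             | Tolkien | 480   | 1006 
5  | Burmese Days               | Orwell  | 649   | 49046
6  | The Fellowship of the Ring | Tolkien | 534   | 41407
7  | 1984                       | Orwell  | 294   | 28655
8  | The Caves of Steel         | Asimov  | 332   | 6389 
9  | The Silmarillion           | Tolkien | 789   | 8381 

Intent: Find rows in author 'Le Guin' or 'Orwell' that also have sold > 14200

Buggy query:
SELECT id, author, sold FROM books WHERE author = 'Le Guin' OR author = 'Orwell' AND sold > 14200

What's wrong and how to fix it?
Bug: Without parentheses, AND is evaluated before OR, so the sold filter only applies to the 'Orwell' branch

Fix: Group the OR with parentheses (or use IN), then AND the threshold

Corrected query:
SELECT id, author, sold FROM books WHERE (author = 'Le Guin' OR author = 'Orwell') AND sold > 14200

Result:
id | author | sold 
---+--------+------
1  | Orwell | 36324
5  | Orwell | 49046
7  | Orwell | 28655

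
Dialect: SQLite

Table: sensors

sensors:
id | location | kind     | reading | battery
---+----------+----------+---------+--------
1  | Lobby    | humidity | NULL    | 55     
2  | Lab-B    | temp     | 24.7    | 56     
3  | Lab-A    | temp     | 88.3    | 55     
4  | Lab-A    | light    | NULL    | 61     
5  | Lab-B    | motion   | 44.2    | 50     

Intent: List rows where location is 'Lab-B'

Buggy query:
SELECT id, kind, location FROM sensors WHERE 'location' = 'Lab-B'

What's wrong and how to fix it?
Bug: Single quotes denote string literals in SQL; the column name is being compared as a constant string

Fix: Remove the quotes around the column name (or use double quotes for an identifier)

Corrected query:
SELECT id, kind, location FROM sensors WHERE location = 'Lab-B'

Result:
id | kind   | location
---+--------+---------
2  | temp   | Lab-B   
5  | motion | Lab-B   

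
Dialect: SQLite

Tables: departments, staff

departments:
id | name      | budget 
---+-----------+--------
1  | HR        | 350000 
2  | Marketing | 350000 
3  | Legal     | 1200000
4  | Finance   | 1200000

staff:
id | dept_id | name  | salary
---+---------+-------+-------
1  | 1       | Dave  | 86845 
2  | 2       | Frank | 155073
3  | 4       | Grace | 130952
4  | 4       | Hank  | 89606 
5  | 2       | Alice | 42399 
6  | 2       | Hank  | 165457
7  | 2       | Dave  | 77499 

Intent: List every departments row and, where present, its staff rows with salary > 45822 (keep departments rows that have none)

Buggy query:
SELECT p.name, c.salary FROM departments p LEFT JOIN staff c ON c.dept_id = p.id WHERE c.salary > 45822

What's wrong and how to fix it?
Bug: Filtering c.salary in WHERE discards the NULL rows produced by LEFT JOIN, turning it into an inner join

Fix: Put 'c.salary > 45822' in the JOIN's ON clause instead of WHERE

Corrected query:
SELECT p.name, c.salary FROM departments p LEFT JOIN staff c ON c.dept_id = p.id AND c.salary > 45822

Result:
name      | salary
----------+-------
HR        | 86845 
Marketing | 77499 
Marketing | 155073
Marketing | 165457
Legal     | NULL  
Finance   | 89606 
Finance   | 130952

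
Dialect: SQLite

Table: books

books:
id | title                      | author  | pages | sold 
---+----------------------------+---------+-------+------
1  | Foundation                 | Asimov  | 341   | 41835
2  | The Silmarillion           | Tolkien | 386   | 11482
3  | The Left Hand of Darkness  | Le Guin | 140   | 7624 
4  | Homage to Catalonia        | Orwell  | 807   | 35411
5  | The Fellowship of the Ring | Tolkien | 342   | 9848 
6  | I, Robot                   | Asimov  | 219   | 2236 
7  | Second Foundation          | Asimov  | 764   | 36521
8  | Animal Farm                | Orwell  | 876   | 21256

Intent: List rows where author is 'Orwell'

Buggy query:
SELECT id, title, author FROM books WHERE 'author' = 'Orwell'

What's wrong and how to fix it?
Bug: Single quotes denote string literals in SQL; the column name is being compared as a constant string

Fix: Reference the column as author without single quotes

Corrected query:
SELECT id, title, author FROM books WHERE author = 'Orwell'

Result:
id | title               | author
---+---------------------+-------
4  | Homage to Catalonia | Orwell
8  | Animal Farm         | Orwell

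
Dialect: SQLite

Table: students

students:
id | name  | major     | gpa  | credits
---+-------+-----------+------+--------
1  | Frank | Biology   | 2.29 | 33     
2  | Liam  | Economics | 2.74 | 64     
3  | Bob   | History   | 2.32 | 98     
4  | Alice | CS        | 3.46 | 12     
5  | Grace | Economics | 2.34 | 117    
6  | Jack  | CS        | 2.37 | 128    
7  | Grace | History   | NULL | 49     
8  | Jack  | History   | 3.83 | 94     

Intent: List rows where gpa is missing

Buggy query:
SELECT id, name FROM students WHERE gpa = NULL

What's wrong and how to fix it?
Bug: '= NULL' is always unknown in SQL three-valued logic, so no rows match

Fix: Use IS NULL to test for NULL

Corrected query:
SELECT id, name FROM students WHERE gpa IS NULL

Result:
id | name 
---+------
7  | Grace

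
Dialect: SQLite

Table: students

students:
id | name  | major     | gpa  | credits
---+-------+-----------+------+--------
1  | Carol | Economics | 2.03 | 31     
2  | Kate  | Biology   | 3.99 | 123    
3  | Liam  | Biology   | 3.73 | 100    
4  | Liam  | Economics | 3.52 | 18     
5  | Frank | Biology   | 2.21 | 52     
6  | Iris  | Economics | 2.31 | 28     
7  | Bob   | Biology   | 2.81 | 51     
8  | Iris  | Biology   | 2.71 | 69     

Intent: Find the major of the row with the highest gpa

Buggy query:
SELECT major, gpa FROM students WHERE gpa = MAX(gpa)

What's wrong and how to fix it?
Bug: MAX(gpa) is an aggregate and cannot be used directly in WHERE

Fix: Wrap MAX in a scalar subquery so WHERE compares against a single value

Corrected query:
SELECT major, gpa FROM students WHERE gpa = (SELECT MAX(gpa) FROM students)

Result:
major   | gpa 
--------+-----
Biology | 3.99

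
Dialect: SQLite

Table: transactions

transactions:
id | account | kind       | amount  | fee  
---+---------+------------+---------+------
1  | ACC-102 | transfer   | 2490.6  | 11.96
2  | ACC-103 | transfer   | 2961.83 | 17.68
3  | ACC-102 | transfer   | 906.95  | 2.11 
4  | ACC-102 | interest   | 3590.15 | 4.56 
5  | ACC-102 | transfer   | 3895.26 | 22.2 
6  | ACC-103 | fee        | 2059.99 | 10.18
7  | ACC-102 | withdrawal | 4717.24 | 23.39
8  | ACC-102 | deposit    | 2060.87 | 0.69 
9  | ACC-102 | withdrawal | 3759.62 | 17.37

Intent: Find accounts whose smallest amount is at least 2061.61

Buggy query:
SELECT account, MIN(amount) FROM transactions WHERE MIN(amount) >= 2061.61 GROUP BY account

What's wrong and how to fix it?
Bug: Aggregates like MIN are computed per group after WHERE runs

Fix: Use HAVING for the per-group MIN condition

Corrected query:
SELECT account, MIN(amount) FROM transactions GROUP BY account HAVING MIN(amount) >= 2061.61

Result:
(no rows)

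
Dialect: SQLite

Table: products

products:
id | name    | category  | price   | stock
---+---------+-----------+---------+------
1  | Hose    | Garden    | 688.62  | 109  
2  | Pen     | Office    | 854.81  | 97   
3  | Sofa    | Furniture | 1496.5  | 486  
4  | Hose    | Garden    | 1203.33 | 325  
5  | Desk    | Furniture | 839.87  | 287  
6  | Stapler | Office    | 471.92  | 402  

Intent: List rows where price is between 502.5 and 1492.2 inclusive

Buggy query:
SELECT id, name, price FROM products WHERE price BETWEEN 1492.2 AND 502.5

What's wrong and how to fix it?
Bug: The bounds are reversed; BETWEEN a AND b requires a <= b to match anything

Fix: Swap the bounds so the smaller value comes first

Corrected query:
SELECT id, name, price FROM products WHERE price BETWEEN 502.5 AND 1492.2

Result:
id | name | price  
---+------+--------
1  | Hose | 688.62 
2  | Pen  | 854.81 
4  | Hose | 1203.33
5  | Desk | 839.87 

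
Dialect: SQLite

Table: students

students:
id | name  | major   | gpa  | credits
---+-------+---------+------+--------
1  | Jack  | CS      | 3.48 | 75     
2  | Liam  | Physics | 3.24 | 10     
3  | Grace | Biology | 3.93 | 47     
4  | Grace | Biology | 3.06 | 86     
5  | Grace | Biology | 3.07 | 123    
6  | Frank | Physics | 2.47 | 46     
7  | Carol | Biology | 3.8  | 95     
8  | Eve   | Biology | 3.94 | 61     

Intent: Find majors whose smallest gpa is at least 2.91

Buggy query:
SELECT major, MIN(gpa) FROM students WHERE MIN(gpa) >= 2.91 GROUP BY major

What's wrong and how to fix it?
Bug: MIN() in WHERE is a misuse of aggregate

Fix: Use HAVING for the per-group MIN condition

Corrected query:
SELECT major, MIN(gpa) FROM students GROUP BY major HAVING MIN(gpa) >= 2.91

Result:
major   | MIN(gpa)
--------+---------
Biology | 3.06    
CS      | 3.48    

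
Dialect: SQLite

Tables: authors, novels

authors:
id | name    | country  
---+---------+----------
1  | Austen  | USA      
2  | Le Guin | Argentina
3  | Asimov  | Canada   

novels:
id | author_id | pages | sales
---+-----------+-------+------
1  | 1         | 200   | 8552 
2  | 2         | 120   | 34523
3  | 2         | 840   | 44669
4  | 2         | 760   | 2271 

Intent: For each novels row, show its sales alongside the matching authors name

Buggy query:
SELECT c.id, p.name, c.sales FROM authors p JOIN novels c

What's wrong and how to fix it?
Bug: JOIN with no ON clause produces a cartesian product; every novels row pairs with every authors row

Fix: Add ON c.author_id = p.id to the JOIN

Corrected query:
SELECT c.id, p.name, c.sales FROM authors p JOIN novels c ON c.author_id = p.id

Result:
id | name    | sales
---+---------+------
1  | Austen  | 8552 
2  | Le Guin | 34523
3  | Le Guin | 44669
4  | Le Guin | 2271 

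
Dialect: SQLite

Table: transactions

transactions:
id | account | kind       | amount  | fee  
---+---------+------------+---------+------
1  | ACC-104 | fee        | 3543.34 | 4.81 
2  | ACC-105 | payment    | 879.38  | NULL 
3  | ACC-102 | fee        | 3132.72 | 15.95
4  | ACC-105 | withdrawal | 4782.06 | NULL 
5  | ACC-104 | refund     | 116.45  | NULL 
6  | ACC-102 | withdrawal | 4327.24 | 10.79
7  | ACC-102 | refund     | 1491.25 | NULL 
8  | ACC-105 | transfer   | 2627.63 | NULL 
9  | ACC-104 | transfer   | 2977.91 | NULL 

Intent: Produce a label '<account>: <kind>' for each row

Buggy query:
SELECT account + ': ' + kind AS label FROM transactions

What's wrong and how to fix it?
Bug: '+' is numeric addition; on text columns SQLite converts them to 0 instead of concatenating

Fix: Replace + with || to concatenate text

Corrected query:
SELECT account || ': ' || kind AS label FROM transactions

Result:
label              
-------------------
ACC-104: fee       
ACC-105: payment   
ACC-102: fee       
ACC-105: withdrawal
ACC-104: refund    
ACC-102: withdrawal
ACC-102: refund    
ACC-105: transfer  
ACC-104: transfer  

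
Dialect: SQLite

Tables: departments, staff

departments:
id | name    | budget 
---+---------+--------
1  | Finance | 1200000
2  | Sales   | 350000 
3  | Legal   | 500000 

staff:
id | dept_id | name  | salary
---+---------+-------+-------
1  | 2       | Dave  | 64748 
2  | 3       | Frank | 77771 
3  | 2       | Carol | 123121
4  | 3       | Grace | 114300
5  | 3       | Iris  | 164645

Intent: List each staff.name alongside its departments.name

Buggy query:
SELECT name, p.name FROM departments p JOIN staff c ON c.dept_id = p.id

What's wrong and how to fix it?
Bug: Both tables have a 'name' column; the unqualified reference is ambiguous

Fix: Qualify the column with its table alias (c.name)

Corrected query:
SELECT c.name, p.name FROM departments p JOIN staff c ON c.dept_id = p.id

Result:
name  | name 
------+------
Dave  | Sales
Frank | Legal
Carol | Sales
Grace | Legal
Iris  | Legal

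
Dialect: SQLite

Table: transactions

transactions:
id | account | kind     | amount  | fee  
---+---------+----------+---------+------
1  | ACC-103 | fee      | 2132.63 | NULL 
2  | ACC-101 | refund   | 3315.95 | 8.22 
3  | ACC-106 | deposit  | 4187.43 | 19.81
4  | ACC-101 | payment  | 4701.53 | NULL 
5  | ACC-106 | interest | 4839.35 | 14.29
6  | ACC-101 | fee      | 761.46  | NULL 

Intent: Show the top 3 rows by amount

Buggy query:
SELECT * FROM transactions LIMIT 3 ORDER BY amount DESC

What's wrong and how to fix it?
Bug: LIMIT must come after ORDER BY

Fix: Swap the clauses: ORDER BY first, then LIMIT

Corrected query:
SELECT * FROM transactions ORDER BY amount DESC LIMIT 3

Result:
id | account | kind     | amount  | fee  
---+---------+----------+---------+------
5  | ACC-106 | interest | 4839.35 | 14.29
4  | ACC-101 | payment  | 4701.53 | NULL 
3  | ACC-106 | deposit  | 4187.43 | 19.81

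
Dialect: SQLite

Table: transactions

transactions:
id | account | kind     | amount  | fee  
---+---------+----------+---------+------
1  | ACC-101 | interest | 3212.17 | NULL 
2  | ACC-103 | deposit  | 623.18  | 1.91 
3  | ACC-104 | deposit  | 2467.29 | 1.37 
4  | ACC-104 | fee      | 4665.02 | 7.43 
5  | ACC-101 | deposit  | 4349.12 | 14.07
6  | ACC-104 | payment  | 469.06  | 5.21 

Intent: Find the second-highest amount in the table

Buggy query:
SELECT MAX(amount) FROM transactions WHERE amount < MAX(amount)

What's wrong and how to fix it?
Bug: MAX(amount) on the right of the comparison is an aggregate-in-WHERE error

Fix: Compute the overall MAX in a subquery, then take MAX of rows below it

Corrected query:
SELECT MAX(amount) FROM transactions WHERE amount < (SELECT MAX(amount) FROM transactions)

Result:
MAX(amount)
-----------
4349.12    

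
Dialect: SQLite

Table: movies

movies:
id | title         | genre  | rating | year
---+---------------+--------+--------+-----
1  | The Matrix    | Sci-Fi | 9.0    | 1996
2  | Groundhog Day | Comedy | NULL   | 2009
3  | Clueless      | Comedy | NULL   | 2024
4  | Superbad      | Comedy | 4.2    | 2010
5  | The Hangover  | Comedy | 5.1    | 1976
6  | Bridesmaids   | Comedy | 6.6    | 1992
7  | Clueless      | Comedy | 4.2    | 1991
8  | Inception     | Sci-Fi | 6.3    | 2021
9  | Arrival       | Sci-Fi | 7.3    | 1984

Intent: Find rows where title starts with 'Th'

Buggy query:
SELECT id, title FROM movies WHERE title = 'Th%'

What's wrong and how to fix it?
Bug: '=' compares the literal string including the % character; pattern matching needs LIKE

Fix: Replace '=' with LIKE so 'Th%' is treated as a pattern

Corrected query:
SELECT id, title FROM movies WHERE title LIKE 'Th%'

Result:
id | title       
---+-------------
1  | The Matrix  
5  | The Hangover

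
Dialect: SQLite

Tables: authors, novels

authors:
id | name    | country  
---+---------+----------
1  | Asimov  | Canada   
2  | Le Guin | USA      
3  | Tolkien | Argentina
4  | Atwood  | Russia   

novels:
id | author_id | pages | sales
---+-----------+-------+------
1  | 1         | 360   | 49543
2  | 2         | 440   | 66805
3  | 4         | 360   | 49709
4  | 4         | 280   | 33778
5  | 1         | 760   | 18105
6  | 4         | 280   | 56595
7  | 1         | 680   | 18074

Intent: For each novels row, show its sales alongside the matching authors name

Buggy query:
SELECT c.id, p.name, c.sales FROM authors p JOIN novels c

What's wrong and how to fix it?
Bug: Missing join condition: each novels row is matched to all authors rows instead of just its own

Fix: Add ON c.author_id = p.id to the JOIN

Corrected query:
SELECT c.id, p.name, c.sales FROM authors p JOIN novels c ON c.author_id = p.id

Result:
id | name    | sales
---+---------+------
1  | Asimov  | 49543
2  | Le Guin | 66805
3  | Atwood  | 49709
4  | Atwood  | 33778
5  | Asimov  | 18105
6  | Atwood  | 56595
7  | Asimov  | 18074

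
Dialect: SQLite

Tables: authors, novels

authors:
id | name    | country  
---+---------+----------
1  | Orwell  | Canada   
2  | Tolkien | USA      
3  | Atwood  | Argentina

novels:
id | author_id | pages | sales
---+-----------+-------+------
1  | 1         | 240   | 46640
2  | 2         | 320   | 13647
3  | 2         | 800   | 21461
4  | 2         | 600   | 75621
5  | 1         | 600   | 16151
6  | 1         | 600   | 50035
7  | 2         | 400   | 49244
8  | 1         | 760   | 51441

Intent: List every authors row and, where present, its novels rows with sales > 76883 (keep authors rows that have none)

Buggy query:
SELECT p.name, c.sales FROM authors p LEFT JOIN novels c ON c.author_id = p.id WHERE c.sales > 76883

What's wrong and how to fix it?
Bug: A WHERE condition on the right-hand table after LEFT JOIN drops unmatched parents

Fix: Move the right-table condition into the ON clause so unmatched parents are kept

Corrected query:
SELECT p.name, c.sales FROM authors p LEFT JOIN novels c ON c.author_id = p.id AND c.sales > 76883

Result:
name    | sales
--------+------
Orwell  | NULL 
Tolkien | NULL 
Atwood  | NULL 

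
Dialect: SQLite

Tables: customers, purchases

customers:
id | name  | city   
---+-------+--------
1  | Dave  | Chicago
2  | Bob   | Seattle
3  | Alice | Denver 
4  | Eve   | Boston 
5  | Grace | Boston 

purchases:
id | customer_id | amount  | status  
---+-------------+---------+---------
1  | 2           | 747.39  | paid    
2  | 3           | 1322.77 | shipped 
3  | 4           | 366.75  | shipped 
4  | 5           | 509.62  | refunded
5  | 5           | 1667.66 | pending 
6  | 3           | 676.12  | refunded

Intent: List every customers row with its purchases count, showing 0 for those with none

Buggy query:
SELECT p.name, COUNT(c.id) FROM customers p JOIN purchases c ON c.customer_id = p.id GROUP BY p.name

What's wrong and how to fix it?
Bug: INNER JOIN drops customers rows that have no matching purchases rows

Fix: Use LEFT JOIN so parents without children still appear (COUNT(c.id) gives 0)

Corrected query:
SELECT p.name, COUNT(c.id) FROM customers p LEFT JOIN purchases c ON c.customer_id = p.id GROUP BY p.name

Result:
name  | COUNT(c.id)
------+------------
Alice | 2          
Bob   | 1          
Dave  | 0          
Eve   | 1          
Grace | 2          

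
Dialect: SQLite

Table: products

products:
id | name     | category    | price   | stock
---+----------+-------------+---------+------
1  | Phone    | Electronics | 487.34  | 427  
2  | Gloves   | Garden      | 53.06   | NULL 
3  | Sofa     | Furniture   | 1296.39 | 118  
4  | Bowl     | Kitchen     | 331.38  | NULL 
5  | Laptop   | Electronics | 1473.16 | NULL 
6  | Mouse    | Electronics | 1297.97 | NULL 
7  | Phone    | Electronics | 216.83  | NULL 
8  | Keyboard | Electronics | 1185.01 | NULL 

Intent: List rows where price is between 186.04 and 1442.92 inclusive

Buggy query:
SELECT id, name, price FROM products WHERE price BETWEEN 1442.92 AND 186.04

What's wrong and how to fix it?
Bug: BETWEEN expects the lower bound first; with 1442.92 AND 186.04 the range is empty

Fix: Write BETWEEN 186.04 AND 1442.92

Corrected query:
SELECT id, name, price FROM products WHERE price BETWEEN 186.04 AND 1442.92

Result:
id | name     | price  
---+----------+--------
1  | Phone    | 487.34 
3  | Sofa     | 1296.39
4  | Bowl     | 331.38 
6  | Mouse    | 1297.97
7  | Phone    | 216.83 
8  | Keyboard | 1185.01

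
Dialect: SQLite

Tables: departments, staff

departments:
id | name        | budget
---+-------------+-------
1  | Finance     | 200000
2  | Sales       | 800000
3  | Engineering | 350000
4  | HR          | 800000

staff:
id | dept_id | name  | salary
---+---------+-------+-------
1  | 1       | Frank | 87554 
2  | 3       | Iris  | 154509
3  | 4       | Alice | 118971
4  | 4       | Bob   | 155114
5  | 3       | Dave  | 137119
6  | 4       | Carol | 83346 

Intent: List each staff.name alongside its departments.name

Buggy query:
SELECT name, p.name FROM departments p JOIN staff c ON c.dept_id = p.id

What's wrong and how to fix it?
Bug: 'name' exists in both joined tables, so the database can't tell which one is meant

Fix: Qualify the column with its table alias (c.name)

Corrected query:
SELECT c.name, p.name FROM departments p JOIN staff c ON c.dept_id = p.id

Result:
name  | name       
------+------------
Frank | Finance    
Iris  | Engineering
Alice | HR         
Bob   | HR         
Dave  | Engineering
Carol | HR         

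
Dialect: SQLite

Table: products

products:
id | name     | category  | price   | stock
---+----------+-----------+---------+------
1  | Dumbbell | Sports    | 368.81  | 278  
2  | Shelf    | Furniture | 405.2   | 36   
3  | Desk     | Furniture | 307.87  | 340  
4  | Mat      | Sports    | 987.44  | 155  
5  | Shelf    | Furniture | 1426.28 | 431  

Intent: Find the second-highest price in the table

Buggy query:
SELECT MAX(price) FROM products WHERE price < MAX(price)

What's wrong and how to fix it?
Bug: MAX(price) on the right of the comparison is an aggregate-in-WHERE error

Fix: Compute the overall MAX in a subquery, then take MAX of rows below it

Corrected query:
SELECT MAX(price) FROM products WHERE price < (SELECT MAX(price) FROM products)

Result:
MAX(price)
----------
987.44    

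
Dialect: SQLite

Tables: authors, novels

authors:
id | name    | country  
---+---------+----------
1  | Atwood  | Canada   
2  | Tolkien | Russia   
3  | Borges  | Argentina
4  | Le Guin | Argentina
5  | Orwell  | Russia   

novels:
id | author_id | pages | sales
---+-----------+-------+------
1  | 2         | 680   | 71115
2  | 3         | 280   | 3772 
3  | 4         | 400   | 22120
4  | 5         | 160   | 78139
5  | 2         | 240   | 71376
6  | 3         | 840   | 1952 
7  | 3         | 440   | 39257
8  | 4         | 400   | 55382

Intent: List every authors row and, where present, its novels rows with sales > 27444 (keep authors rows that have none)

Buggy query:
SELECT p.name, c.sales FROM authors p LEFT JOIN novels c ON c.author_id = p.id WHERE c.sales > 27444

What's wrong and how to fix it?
Bug: Filtering c.sales in WHERE discards the NULL rows produced by LEFT JOIN, turning it into an inner join

Fix: Put 'c.sales > 27444' in the JOIN's ON clause instead of WHERE

Corrected query:
SELECT p.name, c.sales FROM authors p LEFT JOIN novels c ON c.author_id = p.id AND c.sales > 27444

Result:
name    | sales
--------+------
Atwood  | NULL 
Tolkien | 71115
Tolkien | 71376
Borges  | 39257
Le Guin | 55382
Orwell  | 78139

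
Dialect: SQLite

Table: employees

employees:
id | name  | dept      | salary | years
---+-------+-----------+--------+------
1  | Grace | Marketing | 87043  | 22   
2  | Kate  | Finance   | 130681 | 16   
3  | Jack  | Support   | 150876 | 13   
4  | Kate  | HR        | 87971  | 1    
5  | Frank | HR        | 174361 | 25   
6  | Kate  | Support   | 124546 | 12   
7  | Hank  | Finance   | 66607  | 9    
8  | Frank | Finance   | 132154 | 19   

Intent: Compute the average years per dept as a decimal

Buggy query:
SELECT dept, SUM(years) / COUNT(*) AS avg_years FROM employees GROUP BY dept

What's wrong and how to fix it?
Bug: Both operands are integers, so '/' performs integer division and truncates

Fix: Multiply by 1.0 (or CAST to REAL) to force floating-point division

Corrected query:
SELECT dept, SUM(years) * 1.0 / COUNT(*) AS avg_years FROM employees GROUP BY dept

Result:
dept      | avg_years
----------+----------
Finance   | 14.666667
HR        | 13       
Marketing | 22       
Support   | 12.5     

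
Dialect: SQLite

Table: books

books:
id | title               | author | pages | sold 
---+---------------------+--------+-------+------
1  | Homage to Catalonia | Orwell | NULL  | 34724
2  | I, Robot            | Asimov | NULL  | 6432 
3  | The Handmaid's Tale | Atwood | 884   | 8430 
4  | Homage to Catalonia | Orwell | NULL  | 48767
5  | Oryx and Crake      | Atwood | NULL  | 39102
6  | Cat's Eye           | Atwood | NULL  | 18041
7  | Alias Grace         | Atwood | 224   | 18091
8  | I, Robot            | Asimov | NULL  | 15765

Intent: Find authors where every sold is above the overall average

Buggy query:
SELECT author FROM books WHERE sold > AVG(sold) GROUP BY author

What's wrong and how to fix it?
Bug: WHERE evaluates per row before aggregation, so AVG() is unavailable

Fix: Compute the overall average in a scalar subquery and compare each group's MIN against it in HAVING

Corrected query:
SELECT author FROM books GROUP BY author HAVING MIN(sold) > (SELECT AVG(sold) FROM books)

Result:
author
------
Orwell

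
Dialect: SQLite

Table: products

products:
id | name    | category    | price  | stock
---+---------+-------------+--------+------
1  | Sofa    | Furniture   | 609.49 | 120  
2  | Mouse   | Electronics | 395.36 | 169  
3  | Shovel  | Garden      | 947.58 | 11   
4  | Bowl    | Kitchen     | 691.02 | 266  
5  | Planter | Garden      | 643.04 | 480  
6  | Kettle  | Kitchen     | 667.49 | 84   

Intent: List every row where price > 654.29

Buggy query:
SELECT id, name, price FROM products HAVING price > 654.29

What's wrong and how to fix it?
Bug: HAVING filters the output of aggregation, but this query has no GROUP BY and no aggregate functions, so SQLite rejects it (HAVING clause on a non-aggregate query); the condition here is per row

Fix: Use WHERE for row-level filtering

Corrected query:
SELECT id, name, price FROM products WHERE price > 654.29

Result:
id | name   | price 
---+--------+-------
3  | Shovel | 947.58
4  | Bowl   | 691.02
6  | Kettle | 667.49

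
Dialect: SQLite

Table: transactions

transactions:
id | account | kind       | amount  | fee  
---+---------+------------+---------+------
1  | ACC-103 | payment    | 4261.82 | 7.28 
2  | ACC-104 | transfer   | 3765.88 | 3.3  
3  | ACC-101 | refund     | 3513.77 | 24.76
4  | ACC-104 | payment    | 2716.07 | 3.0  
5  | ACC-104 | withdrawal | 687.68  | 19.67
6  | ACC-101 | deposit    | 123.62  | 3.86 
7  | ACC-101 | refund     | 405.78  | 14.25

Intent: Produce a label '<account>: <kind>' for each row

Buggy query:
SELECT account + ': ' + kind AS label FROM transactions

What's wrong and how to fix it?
Bug: SQLite uses || for string concatenation; + coerces text to numbers (yielding 0)

Fix: Replace + with || to concatenate text

Corrected query:
SELECT account || ': ' || kind AS label FROM transactions

Result:
label              
-------------------
ACC-103: payment   
ACC-104: transfer  
ACC-101: refund    
ACC-104: payment   
ACC-104: withdrawal
ACC-101: deposit   
ACC-101: refund    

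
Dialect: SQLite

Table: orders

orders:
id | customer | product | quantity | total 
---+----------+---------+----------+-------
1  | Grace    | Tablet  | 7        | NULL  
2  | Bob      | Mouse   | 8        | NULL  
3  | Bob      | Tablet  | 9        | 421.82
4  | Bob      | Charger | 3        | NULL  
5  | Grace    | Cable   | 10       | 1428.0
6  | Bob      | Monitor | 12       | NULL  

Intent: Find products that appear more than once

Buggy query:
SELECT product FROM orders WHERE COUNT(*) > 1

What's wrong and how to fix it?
Bug: WHERE can't reference COUNT(*); aggregates are computed after WHERE

Fix: GROUP BY product, then filter groups with HAVING COUNT(*) > 1

Corrected query:
SELECT product FROM orders GROUP BY product HAVING COUNT(*) > 1

Result:
product
-------
Tablet 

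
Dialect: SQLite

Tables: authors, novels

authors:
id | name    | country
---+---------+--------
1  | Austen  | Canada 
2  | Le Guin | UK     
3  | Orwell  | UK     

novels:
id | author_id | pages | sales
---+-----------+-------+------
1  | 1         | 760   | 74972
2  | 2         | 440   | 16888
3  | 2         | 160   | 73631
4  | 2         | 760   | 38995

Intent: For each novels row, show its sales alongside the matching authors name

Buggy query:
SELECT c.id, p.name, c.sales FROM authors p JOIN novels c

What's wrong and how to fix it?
Bug: Missing join condition: each novels row is matched to all authors rows instead of just its own

Fix: Specify the join condition linking the foreign key to the parent id

Corrected query:
SELECT c.id, p.name, c.sales FROM authors p JOIN novels c ON c.author_id = p.id

Result:
id | name    | sales
---+---------+------
1  | Austen  | 74972
2  | Le Guin | 16888
3  | Le Guin | 73631
4  | Le Guin | 38995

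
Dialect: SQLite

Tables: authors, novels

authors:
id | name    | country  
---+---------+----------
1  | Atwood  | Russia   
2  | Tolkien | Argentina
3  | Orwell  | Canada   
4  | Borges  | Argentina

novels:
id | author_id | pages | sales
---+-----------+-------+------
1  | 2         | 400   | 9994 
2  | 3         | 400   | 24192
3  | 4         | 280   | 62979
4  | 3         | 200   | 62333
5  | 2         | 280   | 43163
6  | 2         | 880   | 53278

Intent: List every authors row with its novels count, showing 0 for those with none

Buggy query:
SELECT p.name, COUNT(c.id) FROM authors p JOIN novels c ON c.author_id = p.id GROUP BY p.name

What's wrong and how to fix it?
Bug: INNER JOIN drops authors rows that have no matching novels rows

Fix: Switch to LEFT JOIN to retain unmatched parent rows

Corrected query:
SELECT p.name, COUNT(c.id) FROM authors p LEFT JOIN novels c ON c.author_id = p.id GROUP BY p.name

Result:
name    | COUNT(c.id)
--------+------------
Atwood  | 0          
Borges  | 1          
Orwell  | 2          
Tolkien | 3          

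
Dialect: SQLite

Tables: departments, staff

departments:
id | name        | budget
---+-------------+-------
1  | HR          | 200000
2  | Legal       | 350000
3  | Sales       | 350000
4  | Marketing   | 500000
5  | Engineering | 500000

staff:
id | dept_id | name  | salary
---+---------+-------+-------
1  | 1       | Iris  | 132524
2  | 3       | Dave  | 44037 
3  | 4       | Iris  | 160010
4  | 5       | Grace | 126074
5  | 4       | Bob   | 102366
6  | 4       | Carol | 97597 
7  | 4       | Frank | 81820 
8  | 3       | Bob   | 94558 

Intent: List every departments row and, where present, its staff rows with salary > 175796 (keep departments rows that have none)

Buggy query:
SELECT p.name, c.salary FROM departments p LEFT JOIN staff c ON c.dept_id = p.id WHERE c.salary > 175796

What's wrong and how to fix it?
Bug: A WHERE condition on the right-hand table after LEFT JOIN drops unmatched parents

Fix: Put 'c.salary > 175796' in the JOIN's ON clause instead of WHERE

Corrected query:
SELECT p.name, c.salary FROM departments p LEFT JOIN staff c ON c.dept_id = p.id AND c.salary > 175796

Result:
name        | salary
------------+-------
HR          | NULL  
Legal       | NULL  
Sales       | NULL  
Marketing   | NULL  
Engineering | NULL  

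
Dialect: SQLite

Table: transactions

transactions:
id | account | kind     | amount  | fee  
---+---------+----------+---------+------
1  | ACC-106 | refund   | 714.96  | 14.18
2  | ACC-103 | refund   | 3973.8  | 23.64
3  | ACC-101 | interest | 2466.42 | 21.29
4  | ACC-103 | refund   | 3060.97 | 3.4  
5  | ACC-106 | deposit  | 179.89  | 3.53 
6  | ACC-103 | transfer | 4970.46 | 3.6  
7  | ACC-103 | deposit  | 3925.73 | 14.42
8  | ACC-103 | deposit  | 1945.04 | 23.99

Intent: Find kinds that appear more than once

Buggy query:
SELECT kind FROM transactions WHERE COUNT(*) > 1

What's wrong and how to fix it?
Bug: WHERE can't reference COUNT(*); aggregates are computed after WHERE

Fix: Group first, then use HAVING for the count condition

Corrected query:
SELECT kind FROM transactions GROUP BY kind HAVING COUNT(*) > 1

Result:
kind   
-------
deposit
refund 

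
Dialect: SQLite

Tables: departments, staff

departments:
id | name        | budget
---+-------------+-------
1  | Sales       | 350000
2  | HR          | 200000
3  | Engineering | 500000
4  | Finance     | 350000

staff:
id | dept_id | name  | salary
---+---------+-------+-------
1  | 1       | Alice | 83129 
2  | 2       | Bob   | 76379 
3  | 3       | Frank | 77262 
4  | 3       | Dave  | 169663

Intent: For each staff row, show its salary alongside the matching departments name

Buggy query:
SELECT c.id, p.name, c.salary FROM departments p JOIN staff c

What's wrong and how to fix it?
Bug: JOIN with no ON clause produces a cartesian product; every staff row pairs with every departments row

Fix: Specify the join condition linking the foreign key to the parent id

Corrected query:
SELECT c.id, p.name, c.salary FROM departments p JOIN staff c ON c.dept_id = p.id

Result:
id | name        | salary
---+-------------+-------
1  | Sales       | 83129 
2  | HR          | 76379 
3  | Engineering | 77262 
4  | Engineering | 169663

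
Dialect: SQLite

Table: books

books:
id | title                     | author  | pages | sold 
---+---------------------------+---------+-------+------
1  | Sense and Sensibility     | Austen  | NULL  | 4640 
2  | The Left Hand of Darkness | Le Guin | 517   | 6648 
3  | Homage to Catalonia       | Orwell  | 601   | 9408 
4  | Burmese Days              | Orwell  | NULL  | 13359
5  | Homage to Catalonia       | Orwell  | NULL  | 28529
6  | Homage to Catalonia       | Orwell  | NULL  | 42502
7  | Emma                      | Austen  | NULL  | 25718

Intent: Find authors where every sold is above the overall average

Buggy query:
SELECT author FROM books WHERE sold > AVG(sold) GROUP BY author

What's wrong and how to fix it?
Bug: AVG() is an aggregate; it can't sit directly in WHERE

Fix: Use a subquery for AVG and a HAVING MIN(...) filter so the condition holds for every row in the group

Corrected query:
SELECT author FROM books GROUP BY author HAVING MIN(sold) > (SELECT AVG(sold) FROM books)

Result:
(no rows)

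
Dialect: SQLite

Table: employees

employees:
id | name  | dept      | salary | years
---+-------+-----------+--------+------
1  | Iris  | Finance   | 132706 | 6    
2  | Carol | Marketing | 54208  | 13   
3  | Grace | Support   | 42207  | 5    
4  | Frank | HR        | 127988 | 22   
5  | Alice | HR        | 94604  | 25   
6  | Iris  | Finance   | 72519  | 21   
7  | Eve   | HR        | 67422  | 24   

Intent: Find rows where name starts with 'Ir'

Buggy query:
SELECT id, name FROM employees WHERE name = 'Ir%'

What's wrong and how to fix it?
Bug: '=' compares the literal string including the % character; pattern matching needs LIKE

Fix: Use LIKE for wildcard pattern matching

Corrected query:
SELECT id, name FROM employees WHERE name LIKE 'Ir%'

Result:
id | name
---+-----
1  | Iris
6  | Iris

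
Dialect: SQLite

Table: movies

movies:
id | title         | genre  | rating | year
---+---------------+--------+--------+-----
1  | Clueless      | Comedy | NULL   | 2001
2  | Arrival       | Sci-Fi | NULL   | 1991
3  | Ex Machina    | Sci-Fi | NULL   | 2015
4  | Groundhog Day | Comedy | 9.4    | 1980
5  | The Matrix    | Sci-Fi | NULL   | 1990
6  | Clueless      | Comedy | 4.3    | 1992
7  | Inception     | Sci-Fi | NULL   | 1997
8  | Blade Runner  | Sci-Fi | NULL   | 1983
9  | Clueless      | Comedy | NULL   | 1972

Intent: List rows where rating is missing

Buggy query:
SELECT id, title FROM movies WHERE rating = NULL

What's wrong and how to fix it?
Bug: '= NULL' is always unknown in SQL three-valued logic, so no rows match

Fix: Use IS NULL to test for NULL

Corrected query:
SELECT id, title FROM movies WHERE rating IS NULL

Result:
id | title       
---+-------------
1  | Clueless    
2  | Arrival     
3  | Ex Machina  
5  | The Matrix  
7  | Inception   
8  | Blade Runner
9  | Clueless    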